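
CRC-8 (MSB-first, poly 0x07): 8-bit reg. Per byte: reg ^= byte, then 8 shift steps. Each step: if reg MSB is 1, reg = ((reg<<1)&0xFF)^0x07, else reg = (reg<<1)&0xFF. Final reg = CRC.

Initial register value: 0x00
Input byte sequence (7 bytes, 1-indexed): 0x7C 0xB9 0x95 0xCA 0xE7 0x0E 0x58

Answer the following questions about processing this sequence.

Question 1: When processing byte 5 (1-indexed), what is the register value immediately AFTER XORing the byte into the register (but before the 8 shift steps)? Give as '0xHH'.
Answer: 0x35

Derivation:
Register before byte 5: 0xD2
Byte 5: 0xE7
0xD2 XOR 0xE7 = 0x35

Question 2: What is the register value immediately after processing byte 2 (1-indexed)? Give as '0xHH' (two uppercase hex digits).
Answer: 0x78

Derivation:
After byte 1 (0x7C): reg=0x73
After byte 2 (0xB9): reg=0x78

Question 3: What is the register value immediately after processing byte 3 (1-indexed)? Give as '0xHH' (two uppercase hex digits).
After byte 1 (0x7C): reg=0x73
After byte 2 (0xB9): reg=0x78
After byte 3 (0x95): reg=0x8D

Answer: 0x8D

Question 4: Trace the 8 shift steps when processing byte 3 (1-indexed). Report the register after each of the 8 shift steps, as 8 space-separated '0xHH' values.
After byte 1 (0x7C): reg=0x73
After byte 2 (0xB9): reg=0x78
Register before byte 3: 0x78
After XOR with byte 0x95: 0xED

Answer: 0xDD 0xBD 0x7D 0xFA 0xF3 0xE1 0xC5 0x8D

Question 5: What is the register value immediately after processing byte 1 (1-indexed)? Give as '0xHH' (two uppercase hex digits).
Answer: 0x73

Derivation:
After byte 1 (0x7C): reg=0x73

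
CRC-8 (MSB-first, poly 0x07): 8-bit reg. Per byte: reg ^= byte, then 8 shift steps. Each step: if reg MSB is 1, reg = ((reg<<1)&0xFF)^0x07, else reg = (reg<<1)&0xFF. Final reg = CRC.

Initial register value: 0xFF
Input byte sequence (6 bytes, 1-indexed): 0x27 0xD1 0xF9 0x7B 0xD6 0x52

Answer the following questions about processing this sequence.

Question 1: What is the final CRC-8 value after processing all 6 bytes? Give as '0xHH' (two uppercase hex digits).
After byte 1 (0x27): reg=0x06
After byte 2 (0xD1): reg=0x2B
After byte 3 (0xF9): reg=0x30
After byte 4 (0x7B): reg=0xF6
After byte 5 (0xD6): reg=0xE0
After byte 6 (0x52): reg=0x17

Answer: 0x17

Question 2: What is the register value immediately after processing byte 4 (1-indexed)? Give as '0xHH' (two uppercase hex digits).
After byte 1 (0x27): reg=0x06
After byte 2 (0xD1): reg=0x2B
After byte 3 (0xF9): reg=0x30
After byte 4 (0x7B): reg=0xF6

Answer: 0xF6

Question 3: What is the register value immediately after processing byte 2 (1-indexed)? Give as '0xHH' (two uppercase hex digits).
Answer: 0x2B

Derivation:
After byte 1 (0x27): reg=0x06
After byte 2 (0xD1): reg=0x2B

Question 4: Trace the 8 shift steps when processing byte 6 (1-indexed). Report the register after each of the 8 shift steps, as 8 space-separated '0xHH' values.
After byte 1 (0x27): reg=0x06
After byte 2 (0xD1): reg=0x2B
After byte 3 (0xF9): reg=0x30
After byte 4 (0x7B): reg=0xF6
After byte 5 (0xD6): reg=0xE0
Register before byte 6: 0xE0
After XOR with byte 0x52: 0xB2

Answer: 0x63 0xC6 0x8B 0x11 0x22 0x44 0x88 0x17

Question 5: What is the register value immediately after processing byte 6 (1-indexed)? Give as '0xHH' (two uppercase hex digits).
After byte 1 (0x27): reg=0x06
After byte 2 (0xD1): reg=0x2B
After byte 3 (0xF9): reg=0x30
After byte 4 (0x7B): reg=0xF6
After byte 5 (0xD6): reg=0xE0
After byte 6 (0x52): reg=0x17

Answer: 0x17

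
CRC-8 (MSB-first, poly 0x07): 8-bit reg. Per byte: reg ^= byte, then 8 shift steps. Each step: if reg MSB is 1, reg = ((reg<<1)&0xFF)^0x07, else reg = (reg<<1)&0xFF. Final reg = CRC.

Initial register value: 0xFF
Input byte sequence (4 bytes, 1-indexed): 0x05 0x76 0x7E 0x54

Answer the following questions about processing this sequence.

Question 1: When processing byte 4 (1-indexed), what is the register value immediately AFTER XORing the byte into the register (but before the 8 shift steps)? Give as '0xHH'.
Answer: 0x1E

Derivation:
Register before byte 4: 0x4A
Byte 4: 0x54
0x4A XOR 0x54 = 0x1E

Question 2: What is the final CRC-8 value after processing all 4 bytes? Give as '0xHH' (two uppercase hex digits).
After byte 1 (0x05): reg=0xE8
After byte 2 (0x76): reg=0xD3
After byte 3 (0x7E): reg=0x4A
After byte 4 (0x54): reg=0x5A

Answer: 0x5A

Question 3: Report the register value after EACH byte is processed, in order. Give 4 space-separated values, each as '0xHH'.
0xE8 0xD3 0x4A 0x5A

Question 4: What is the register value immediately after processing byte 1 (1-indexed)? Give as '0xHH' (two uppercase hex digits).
After byte 1 (0x05): reg=0xE8

Answer: 0xE8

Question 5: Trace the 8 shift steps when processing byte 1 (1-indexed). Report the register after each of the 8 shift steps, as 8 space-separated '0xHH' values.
Register before byte 1: 0xFF
After XOR with byte 0x05: 0xFA

Answer: 0xF3 0xE1 0xC5 0x8D 0x1D 0x3A 0x74 0xE8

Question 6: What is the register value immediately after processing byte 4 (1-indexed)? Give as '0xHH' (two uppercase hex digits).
After byte 1 (0x05): reg=0xE8
After byte 2 (0x76): reg=0xD3
After byte 3 (0x7E): reg=0x4A
After byte 4 (0x54): reg=0x5A

Answer: 0x5A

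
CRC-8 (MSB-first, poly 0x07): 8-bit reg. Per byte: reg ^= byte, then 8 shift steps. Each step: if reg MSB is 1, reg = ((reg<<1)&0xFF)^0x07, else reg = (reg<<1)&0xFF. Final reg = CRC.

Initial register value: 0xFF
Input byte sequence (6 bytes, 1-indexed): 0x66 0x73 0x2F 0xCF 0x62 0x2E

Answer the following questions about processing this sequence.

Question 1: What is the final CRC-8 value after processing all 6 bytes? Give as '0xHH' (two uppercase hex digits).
After byte 1 (0x66): reg=0xC6
After byte 2 (0x73): reg=0x02
After byte 3 (0x2F): reg=0xC3
After byte 4 (0xCF): reg=0x24
After byte 5 (0x62): reg=0xD5
After byte 6 (0x2E): reg=0xEF

Answer: 0xEF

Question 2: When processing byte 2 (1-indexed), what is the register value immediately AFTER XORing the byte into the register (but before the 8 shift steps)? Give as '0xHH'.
Register before byte 2: 0xC6
Byte 2: 0x73
0xC6 XOR 0x73 = 0xB5

Answer: 0xB5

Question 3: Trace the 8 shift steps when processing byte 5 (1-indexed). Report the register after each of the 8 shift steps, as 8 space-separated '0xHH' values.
Answer: 0x8C 0x1F 0x3E 0x7C 0xF8 0xF7 0xE9 0xD5

Derivation:
After byte 1 (0x66): reg=0xC6
After byte 2 (0x73): reg=0x02
After byte 3 (0x2F): reg=0xC3
After byte 4 (0xCF): reg=0x24
Register before byte 5: 0x24
After XOR with byte 0x62: 0x46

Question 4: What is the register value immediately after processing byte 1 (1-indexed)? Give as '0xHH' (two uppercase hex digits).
After byte 1 (0x66): reg=0xC6

Answer: 0xC6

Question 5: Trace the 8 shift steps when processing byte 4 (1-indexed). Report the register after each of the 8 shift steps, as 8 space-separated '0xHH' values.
After byte 1 (0x66): reg=0xC6
After byte 2 (0x73): reg=0x02
After byte 3 (0x2F): reg=0xC3
Register before byte 4: 0xC3
After XOR with byte 0xCF: 0x0C

Answer: 0x18 0x30 0x60 0xC0 0x87 0x09 0x12 0x24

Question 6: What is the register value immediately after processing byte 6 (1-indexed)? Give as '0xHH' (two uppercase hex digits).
Answer: 0xEF

Derivation:
After byte 1 (0x66): reg=0xC6
After byte 2 (0x73): reg=0x02
After byte 3 (0x2F): reg=0xC3
After byte 4 (0xCF): reg=0x24
After byte 5 (0x62): reg=0xD5
After byte 6 (0x2E): reg=0xEF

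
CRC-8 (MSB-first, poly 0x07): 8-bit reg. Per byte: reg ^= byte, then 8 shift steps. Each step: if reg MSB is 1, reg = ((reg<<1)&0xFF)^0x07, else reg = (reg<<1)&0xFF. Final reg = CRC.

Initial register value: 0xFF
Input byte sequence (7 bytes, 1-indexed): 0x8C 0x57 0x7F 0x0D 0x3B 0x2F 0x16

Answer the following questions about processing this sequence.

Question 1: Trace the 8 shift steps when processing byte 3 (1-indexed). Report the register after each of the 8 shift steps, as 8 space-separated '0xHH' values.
Answer: 0x80 0x07 0x0E 0x1C 0x38 0x70 0xE0 0xC7

Derivation:
After byte 1 (0x8C): reg=0x5E
After byte 2 (0x57): reg=0x3F
Register before byte 3: 0x3F
After XOR with byte 0x7F: 0x40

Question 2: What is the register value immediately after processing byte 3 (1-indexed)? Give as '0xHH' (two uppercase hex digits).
Answer: 0xC7

Derivation:
After byte 1 (0x8C): reg=0x5E
After byte 2 (0x57): reg=0x3F
After byte 3 (0x7F): reg=0xC7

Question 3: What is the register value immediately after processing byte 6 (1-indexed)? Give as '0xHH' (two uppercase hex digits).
After byte 1 (0x8C): reg=0x5E
After byte 2 (0x57): reg=0x3F
After byte 3 (0x7F): reg=0xC7
After byte 4 (0x0D): reg=0x78
After byte 5 (0x3B): reg=0xCE
After byte 6 (0x2F): reg=0xA9

Answer: 0xA9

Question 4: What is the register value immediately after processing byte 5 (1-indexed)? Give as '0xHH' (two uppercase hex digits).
Answer: 0xCE

Derivation:
After byte 1 (0x8C): reg=0x5E
After byte 2 (0x57): reg=0x3F
After byte 3 (0x7F): reg=0xC7
After byte 4 (0x0D): reg=0x78
After byte 5 (0x3B): reg=0xCE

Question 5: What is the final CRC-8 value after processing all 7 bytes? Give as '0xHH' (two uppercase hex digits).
Answer: 0x34

Derivation:
After byte 1 (0x8C): reg=0x5E
After byte 2 (0x57): reg=0x3F
After byte 3 (0x7F): reg=0xC7
After byte 4 (0x0D): reg=0x78
After byte 5 (0x3B): reg=0xCE
After byte 6 (0x2F): reg=0xA9
After byte 7 (0x16): reg=0x34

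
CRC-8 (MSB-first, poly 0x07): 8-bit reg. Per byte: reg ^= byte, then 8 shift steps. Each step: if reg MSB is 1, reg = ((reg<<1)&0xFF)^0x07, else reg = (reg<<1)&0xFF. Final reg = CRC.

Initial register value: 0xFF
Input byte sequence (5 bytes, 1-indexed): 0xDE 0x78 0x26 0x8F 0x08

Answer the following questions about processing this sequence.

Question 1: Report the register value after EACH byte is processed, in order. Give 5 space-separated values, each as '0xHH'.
0xE7 0xD4 0xD0 0x9A 0xF7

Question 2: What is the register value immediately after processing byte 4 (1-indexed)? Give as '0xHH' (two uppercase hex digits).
After byte 1 (0xDE): reg=0xE7
After byte 2 (0x78): reg=0xD4
After byte 3 (0x26): reg=0xD0
After byte 4 (0x8F): reg=0x9A

Answer: 0x9A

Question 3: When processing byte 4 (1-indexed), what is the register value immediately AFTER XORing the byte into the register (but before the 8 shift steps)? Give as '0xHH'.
Answer: 0x5F

Derivation:
Register before byte 4: 0xD0
Byte 4: 0x8F
0xD0 XOR 0x8F = 0x5F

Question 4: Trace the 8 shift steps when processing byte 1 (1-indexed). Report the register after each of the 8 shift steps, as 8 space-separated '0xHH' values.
Answer: 0x42 0x84 0x0F 0x1E 0x3C 0x78 0xF0 0xE7

Derivation:
Register before byte 1: 0xFF
After XOR with byte 0xDE: 0x21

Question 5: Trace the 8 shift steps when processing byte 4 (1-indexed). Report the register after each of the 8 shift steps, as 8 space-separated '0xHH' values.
After byte 1 (0xDE): reg=0xE7
After byte 2 (0x78): reg=0xD4
After byte 3 (0x26): reg=0xD0
Register before byte 4: 0xD0
After XOR with byte 0x8F: 0x5F

Answer: 0xBE 0x7B 0xF6 0xEB 0xD1 0xA5 0x4D 0x9A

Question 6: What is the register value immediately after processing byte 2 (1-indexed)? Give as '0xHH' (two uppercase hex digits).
After byte 1 (0xDE): reg=0xE7
After byte 2 (0x78): reg=0xD4

Answer: 0xD4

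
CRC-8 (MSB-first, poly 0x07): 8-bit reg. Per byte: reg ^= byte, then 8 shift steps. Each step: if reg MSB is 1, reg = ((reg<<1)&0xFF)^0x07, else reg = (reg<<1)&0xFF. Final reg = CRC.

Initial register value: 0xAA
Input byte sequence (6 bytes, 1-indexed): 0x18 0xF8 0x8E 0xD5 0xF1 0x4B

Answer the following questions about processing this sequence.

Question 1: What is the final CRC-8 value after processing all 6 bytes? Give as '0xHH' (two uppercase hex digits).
Answer: 0xE6

Derivation:
After byte 1 (0x18): reg=0x17
After byte 2 (0xF8): reg=0x83
After byte 3 (0x8E): reg=0x23
After byte 4 (0xD5): reg=0xCC
After byte 5 (0xF1): reg=0xB3
After byte 6 (0x4B): reg=0xE6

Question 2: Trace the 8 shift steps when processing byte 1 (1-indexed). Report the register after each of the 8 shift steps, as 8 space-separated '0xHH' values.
Answer: 0x63 0xC6 0x8B 0x11 0x22 0x44 0x88 0x17

Derivation:
Register before byte 1: 0xAA
After XOR with byte 0x18: 0xB2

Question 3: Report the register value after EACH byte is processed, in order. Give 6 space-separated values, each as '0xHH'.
0x17 0x83 0x23 0xCC 0xB3 0xE6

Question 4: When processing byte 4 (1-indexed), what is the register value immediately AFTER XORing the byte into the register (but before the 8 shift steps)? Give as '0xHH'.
Answer: 0xF6

Derivation:
Register before byte 4: 0x23
Byte 4: 0xD5
0x23 XOR 0xD5 = 0xF6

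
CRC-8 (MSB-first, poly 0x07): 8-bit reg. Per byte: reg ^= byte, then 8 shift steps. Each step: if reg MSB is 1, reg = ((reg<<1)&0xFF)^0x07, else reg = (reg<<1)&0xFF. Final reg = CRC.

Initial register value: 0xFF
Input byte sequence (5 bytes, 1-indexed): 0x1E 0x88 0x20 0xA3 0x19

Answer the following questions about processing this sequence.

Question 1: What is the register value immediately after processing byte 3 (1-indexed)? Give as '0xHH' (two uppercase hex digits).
After byte 1 (0x1E): reg=0xA9
After byte 2 (0x88): reg=0xE7
After byte 3 (0x20): reg=0x5B

Answer: 0x5B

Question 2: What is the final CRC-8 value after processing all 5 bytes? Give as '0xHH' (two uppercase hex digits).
After byte 1 (0x1E): reg=0xA9
After byte 2 (0x88): reg=0xE7
After byte 3 (0x20): reg=0x5B
After byte 4 (0xA3): reg=0xE6
After byte 5 (0x19): reg=0xF3

Answer: 0xF3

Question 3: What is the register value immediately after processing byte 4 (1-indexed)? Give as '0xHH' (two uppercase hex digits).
After byte 1 (0x1E): reg=0xA9
After byte 2 (0x88): reg=0xE7
After byte 3 (0x20): reg=0x5B
After byte 4 (0xA3): reg=0xE6

Answer: 0xE6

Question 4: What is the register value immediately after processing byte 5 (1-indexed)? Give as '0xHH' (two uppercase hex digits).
Answer: 0xF3

Derivation:
After byte 1 (0x1E): reg=0xA9
After byte 2 (0x88): reg=0xE7
After byte 3 (0x20): reg=0x5B
After byte 4 (0xA3): reg=0xE6
After byte 5 (0x19): reg=0xF3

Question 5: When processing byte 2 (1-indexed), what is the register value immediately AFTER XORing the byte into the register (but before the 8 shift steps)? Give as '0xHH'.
Answer: 0x21

Derivation:
Register before byte 2: 0xA9
Byte 2: 0x88
0xA9 XOR 0x88 = 0x21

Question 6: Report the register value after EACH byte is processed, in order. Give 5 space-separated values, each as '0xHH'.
0xA9 0xE7 0x5B 0xE6 0xF3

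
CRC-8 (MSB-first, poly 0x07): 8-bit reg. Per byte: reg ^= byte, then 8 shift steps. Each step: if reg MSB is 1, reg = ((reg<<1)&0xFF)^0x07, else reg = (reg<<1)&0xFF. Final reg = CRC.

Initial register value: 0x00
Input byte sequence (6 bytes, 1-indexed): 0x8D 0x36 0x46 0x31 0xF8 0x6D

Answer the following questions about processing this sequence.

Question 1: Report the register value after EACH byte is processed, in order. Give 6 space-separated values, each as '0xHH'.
0xAA 0xDD 0xC8 0xE1 0x4F 0xEE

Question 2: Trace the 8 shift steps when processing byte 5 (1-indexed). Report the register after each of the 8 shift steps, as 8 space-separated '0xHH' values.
After byte 1 (0x8D): reg=0xAA
After byte 2 (0x36): reg=0xDD
After byte 3 (0x46): reg=0xC8
After byte 4 (0x31): reg=0xE1
Register before byte 5: 0xE1
After XOR with byte 0xF8: 0x19

Answer: 0x32 0x64 0xC8 0x97 0x29 0x52 0xA4 0x4F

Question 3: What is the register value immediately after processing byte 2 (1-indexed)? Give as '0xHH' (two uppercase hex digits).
After byte 1 (0x8D): reg=0xAA
After byte 2 (0x36): reg=0xDD

Answer: 0xDD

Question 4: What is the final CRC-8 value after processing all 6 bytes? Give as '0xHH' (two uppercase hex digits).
After byte 1 (0x8D): reg=0xAA
After byte 2 (0x36): reg=0xDD
After byte 3 (0x46): reg=0xC8
After byte 4 (0x31): reg=0xE1
After byte 5 (0xF8): reg=0x4F
After byte 6 (0x6D): reg=0xEE

Answer: 0xEE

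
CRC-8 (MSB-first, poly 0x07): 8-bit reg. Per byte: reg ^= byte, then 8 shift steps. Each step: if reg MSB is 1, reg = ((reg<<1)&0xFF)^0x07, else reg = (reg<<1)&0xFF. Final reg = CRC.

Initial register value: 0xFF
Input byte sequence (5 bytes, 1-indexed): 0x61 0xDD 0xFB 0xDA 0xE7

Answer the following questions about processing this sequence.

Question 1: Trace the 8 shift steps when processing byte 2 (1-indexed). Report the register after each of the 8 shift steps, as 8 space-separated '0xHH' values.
After byte 1 (0x61): reg=0xD3
Register before byte 2: 0xD3
After XOR with byte 0xDD: 0x0E

Answer: 0x1C 0x38 0x70 0xE0 0xC7 0x89 0x15 0x2A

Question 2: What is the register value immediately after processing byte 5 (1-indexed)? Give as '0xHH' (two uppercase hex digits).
After byte 1 (0x61): reg=0xD3
After byte 2 (0xDD): reg=0x2A
After byte 3 (0xFB): reg=0x39
After byte 4 (0xDA): reg=0xA7
After byte 5 (0xE7): reg=0xC7

Answer: 0xC7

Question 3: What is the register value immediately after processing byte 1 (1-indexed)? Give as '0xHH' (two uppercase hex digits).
After byte 1 (0x61): reg=0xD3

Answer: 0xD3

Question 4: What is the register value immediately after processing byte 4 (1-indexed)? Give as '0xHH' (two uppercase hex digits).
After byte 1 (0x61): reg=0xD3
After byte 2 (0xDD): reg=0x2A
After byte 3 (0xFB): reg=0x39
After byte 4 (0xDA): reg=0xA7

Answer: 0xA7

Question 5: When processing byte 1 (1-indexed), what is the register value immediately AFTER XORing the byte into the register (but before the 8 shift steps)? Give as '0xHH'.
Register before byte 1: 0xFF
Byte 1: 0x61
0xFF XOR 0x61 = 0x9E

Answer: 0x9E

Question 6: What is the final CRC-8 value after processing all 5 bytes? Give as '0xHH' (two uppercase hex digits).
After byte 1 (0x61): reg=0xD3
After byte 2 (0xDD): reg=0x2A
After byte 3 (0xFB): reg=0x39
After byte 4 (0xDA): reg=0xA7
After byte 5 (0xE7): reg=0xC7

Answer: 0xC7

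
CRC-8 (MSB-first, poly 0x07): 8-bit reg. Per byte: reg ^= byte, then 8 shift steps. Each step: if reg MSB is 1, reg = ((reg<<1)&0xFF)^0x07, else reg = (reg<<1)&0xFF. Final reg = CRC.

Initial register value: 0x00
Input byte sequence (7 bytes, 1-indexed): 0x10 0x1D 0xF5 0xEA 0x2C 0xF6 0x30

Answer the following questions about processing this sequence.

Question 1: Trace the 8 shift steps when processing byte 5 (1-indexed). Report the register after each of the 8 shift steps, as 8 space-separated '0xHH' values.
Answer: 0x6D 0xDA 0xB3 0x61 0xC2 0x83 0x01 0x02

Derivation:
After byte 1 (0x10): reg=0x70
After byte 2 (0x1D): reg=0x04
After byte 3 (0xF5): reg=0xD9
After byte 4 (0xEA): reg=0x99
Register before byte 5: 0x99
After XOR with byte 0x2C: 0xB5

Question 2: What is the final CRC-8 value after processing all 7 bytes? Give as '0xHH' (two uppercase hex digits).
Answer: 0xD0

Derivation:
After byte 1 (0x10): reg=0x70
After byte 2 (0x1D): reg=0x04
After byte 3 (0xF5): reg=0xD9
After byte 4 (0xEA): reg=0x99
After byte 5 (0x2C): reg=0x02
After byte 6 (0xF6): reg=0xC2
After byte 7 (0x30): reg=0xD0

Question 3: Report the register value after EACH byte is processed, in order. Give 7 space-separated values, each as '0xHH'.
0x70 0x04 0xD9 0x99 0x02 0xC2 0xD0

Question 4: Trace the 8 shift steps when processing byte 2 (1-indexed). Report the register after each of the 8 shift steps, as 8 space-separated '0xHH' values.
After byte 1 (0x10): reg=0x70
Register before byte 2: 0x70
After XOR with byte 0x1D: 0x6D

Answer: 0xDA 0xB3 0x61 0xC2 0x83 0x01 0x02 0x04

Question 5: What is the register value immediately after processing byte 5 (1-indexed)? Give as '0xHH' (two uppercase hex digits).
After byte 1 (0x10): reg=0x70
After byte 2 (0x1D): reg=0x04
After byte 3 (0xF5): reg=0xD9
After byte 4 (0xEA): reg=0x99
After byte 5 (0x2C): reg=0x02

Answer: 0x02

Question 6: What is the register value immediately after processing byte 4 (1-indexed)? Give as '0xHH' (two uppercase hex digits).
Answer: 0x99

Derivation:
After byte 1 (0x10): reg=0x70
After byte 2 (0x1D): reg=0x04
After byte 3 (0xF5): reg=0xD9
After byte 4 (0xEA): reg=0x99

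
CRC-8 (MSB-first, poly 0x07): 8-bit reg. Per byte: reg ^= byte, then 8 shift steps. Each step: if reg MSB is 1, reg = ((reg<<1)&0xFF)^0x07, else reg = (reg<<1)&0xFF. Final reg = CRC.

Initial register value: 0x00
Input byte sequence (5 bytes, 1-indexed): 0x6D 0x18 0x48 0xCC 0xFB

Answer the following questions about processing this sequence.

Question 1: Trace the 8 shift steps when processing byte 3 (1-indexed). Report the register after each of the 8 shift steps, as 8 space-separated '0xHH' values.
Answer: 0x38 0x70 0xE0 0xC7 0x89 0x15 0x2A 0x54

Derivation:
After byte 1 (0x6D): reg=0x04
After byte 2 (0x18): reg=0x54
Register before byte 3: 0x54
After XOR with byte 0x48: 0x1C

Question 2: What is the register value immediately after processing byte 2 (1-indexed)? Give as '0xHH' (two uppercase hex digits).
After byte 1 (0x6D): reg=0x04
After byte 2 (0x18): reg=0x54

Answer: 0x54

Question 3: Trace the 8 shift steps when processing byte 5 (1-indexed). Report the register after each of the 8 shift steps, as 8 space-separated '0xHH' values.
After byte 1 (0x6D): reg=0x04
After byte 2 (0x18): reg=0x54
After byte 3 (0x48): reg=0x54
After byte 4 (0xCC): reg=0xC1
Register before byte 5: 0xC1
After XOR with byte 0xFB: 0x3A

Answer: 0x74 0xE8 0xD7 0xA9 0x55 0xAA 0x53 0xA6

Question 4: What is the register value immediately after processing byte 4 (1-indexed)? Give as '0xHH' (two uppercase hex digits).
Answer: 0xC1

Derivation:
After byte 1 (0x6D): reg=0x04
After byte 2 (0x18): reg=0x54
After byte 3 (0x48): reg=0x54
After byte 4 (0xCC): reg=0xC1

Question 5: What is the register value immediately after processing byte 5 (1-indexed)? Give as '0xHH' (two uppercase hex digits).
After byte 1 (0x6D): reg=0x04
After byte 2 (0x18): reg=0x54
After byte 3 (0x48): reg=0x54
After byte 4 (0xCC): reg=0xC1
After byte 5 (0xFB): reg=0xA6

Answer: 0xA6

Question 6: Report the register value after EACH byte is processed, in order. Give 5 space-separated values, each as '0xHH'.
0x04 0x54 0x54 0xC1 0xA6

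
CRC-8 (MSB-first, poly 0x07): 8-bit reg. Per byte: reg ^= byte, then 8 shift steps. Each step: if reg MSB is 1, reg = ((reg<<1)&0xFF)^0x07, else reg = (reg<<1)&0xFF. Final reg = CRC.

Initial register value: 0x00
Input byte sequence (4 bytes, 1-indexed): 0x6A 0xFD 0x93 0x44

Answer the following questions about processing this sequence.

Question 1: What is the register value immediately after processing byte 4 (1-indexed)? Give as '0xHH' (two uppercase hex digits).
After byte 1 (0x6A): reg=0x11
After byte 2 (0xFD): reg=0x8A
After byte 3 (0x93): reg=0x4F
After byte 4 (0x44): reg=0x31

Answer: 0x31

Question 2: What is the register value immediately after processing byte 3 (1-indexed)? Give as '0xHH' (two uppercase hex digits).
After byte 1 (0x6A): reg=0x11
After byte 2 (0xFD): reg=0x8A
After byte 3 (0x93): reg=0x4F

Answer: 0x4F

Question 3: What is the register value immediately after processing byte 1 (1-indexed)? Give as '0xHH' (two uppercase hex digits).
Answer: 0x11

Derivation:
After byte 1 (0x6A): reg=0x11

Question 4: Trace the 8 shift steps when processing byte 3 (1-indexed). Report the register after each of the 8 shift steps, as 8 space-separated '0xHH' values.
After byte 1 (0x6A): reg=0x11
After byte 2 (0xFD): reg=0x8A
Register before byte 3: 0x8A
After XOR with byte 0x93: 0x19

Answer: 0x32 0x64 0xC8 0x97 0x29 0x52 0xA4 0x4F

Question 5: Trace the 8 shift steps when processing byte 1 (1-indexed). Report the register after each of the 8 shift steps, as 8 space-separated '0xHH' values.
Register before byte 1: 0x00
After XOR with byte 0x6A: 0x6A

Answer: 0xD4 0xAF 0x59 0xB2 0x63 0xC6 0x8B 0x11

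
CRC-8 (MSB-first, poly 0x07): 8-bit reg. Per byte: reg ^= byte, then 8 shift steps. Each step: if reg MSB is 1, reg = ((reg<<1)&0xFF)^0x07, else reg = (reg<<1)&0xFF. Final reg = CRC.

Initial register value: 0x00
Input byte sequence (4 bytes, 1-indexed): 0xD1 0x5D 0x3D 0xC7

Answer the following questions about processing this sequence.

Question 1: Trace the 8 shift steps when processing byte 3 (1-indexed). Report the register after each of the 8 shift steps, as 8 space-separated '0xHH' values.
After byte 1 (0xD1): reg=0x39
After byte 2 (0x5D): reg=0x3B
Register before byte 3: 0x3B
After XOR with byte 0x3D: 0x06

Answer: 0x0C 0x18 0x30 0x60 0xC0 0x87 0x09 0x12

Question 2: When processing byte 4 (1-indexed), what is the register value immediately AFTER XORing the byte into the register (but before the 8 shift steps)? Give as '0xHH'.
Answer: 0xD5

Derivation:
Register before byte 4: 0x12
Byte 4: 0xC7
0x12 XOR 0xC7 = 0xD5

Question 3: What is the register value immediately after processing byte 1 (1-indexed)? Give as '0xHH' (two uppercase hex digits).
Answer: 0x39

Derivation:
After byte 1 (0xD1): reg=0x39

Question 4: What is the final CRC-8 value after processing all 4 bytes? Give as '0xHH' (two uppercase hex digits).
Answer: 0x25

Derivation:
After byte 1 (0xD1): reg=0x39
After byte 2 (0x5D): reg=0x3B
After byte 3 (0x3D): reg=0x12
After byte 4 (0xC7): reg=0x25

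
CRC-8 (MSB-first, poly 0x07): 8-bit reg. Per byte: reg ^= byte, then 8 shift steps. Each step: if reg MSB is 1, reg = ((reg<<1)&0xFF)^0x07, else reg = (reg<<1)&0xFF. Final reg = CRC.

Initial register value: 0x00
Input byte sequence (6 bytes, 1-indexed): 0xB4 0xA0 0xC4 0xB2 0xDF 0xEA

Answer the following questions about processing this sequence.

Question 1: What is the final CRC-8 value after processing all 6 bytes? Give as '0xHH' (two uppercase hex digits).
After byte 1 (0xB4): reg=0x05
After byte 2 (0xA0): reg=0x72
After byte 3 (0xC4): reg=0x0B
After byte 4 (0xB2): reg=0x26
After byte 5 (0xDF): reg=0xE1
After byte 6 (0xEA): reg=0x31

Answer: 0x31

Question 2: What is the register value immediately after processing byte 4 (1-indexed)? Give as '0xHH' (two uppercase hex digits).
After byte 1 (0xB4): reg=0x05
After byte 2 (0xA0): reg=0x72
After byte 3 (0xC4): reg=0x0B
After byte 4 (0xB2): reg=0x26

Answer: 0x26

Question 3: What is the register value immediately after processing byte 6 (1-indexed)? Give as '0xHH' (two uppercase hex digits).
After byte 1 (0xB4): reg=0x05
After byte 2 (0xA0): reg=0x72
After byte 3 (0xC4): reg=0x0B
After byte 4 (0xB2): reg=0x26
After byte 5 (0xDF): reg=0xE1
After byte 6 (0xEA): reg=0x31

Answer: 0x31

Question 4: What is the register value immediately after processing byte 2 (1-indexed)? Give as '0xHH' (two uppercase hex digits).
Answer: 0x72

Derivation:
After byte 1 (0xB4): reg=0x05
After byte 2 (0xA0): reg=0x72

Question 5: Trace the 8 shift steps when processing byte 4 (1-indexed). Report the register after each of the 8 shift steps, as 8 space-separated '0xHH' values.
Answer: 0x75 0xEA 0xD3 0xA1 0x45 0x8A 0x13 0x26

Derivation:
After byte 1 (0xB4): reg=0x05
After byte 2 (0xA0): reg=0x72
After byte 3 (0xC4): reg=0x0B
Register before byte 4: 0x0B
After XOR with byte 0xB2: 0xB9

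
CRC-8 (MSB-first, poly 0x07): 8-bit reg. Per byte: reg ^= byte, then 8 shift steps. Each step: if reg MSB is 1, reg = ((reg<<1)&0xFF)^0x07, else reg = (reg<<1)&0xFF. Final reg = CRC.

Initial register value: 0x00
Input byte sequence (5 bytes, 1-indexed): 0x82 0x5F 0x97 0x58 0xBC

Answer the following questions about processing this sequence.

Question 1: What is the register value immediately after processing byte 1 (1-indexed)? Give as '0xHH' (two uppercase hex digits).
After byte 1 (0x82): reg=0x87

Answer: 0x87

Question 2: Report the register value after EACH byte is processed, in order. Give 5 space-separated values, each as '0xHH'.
0x87 0x06 0xFE 0x7B 0x5B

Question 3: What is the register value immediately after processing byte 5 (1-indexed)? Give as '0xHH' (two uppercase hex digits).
Answer: 0x5B

Derivation:
After byte 1 (0x82): reg=0x87
After byte 2 (0x5F): reg=0x06
After byte 3 (0x97): reg=0xFE
After byte 4 (0x58): reg=0x7B
After byte 5 (0xBC): reg=0x5B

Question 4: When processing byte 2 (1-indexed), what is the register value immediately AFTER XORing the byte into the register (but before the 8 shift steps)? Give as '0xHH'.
Register before byte 2: 0x87
Byte 2: 0x5F
0x87 XOR 0x5F = 0xD8

Answer: 0xD8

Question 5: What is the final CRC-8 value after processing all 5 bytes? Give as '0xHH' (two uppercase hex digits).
Answer: 0x5B

Derivation:
After byte 1 (0x82): reg=0x87
After byte 2 (0x5F): reg=0x06
After byte 3 (0x97): reg=0xFE
After byte 4 (0x58): reg=0x7B
After byte 5 (0xBC): reg=0x5B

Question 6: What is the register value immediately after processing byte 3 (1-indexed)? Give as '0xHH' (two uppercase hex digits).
After byte 1 (0x82): reg=0x87
After byte 2 (0x5F): reg=0x06
After byte 3 (0x97): reg=0xFE

Answer: 0xFE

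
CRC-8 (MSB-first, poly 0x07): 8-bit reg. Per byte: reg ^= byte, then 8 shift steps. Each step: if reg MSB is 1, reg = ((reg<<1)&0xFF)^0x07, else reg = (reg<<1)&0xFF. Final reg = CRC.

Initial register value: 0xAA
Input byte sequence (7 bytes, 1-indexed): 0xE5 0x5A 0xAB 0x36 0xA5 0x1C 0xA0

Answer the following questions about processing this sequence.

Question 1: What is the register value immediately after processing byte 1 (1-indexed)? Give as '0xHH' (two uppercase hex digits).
After byte 1 (0xE5): reg=0xEA

Answer: 0xEA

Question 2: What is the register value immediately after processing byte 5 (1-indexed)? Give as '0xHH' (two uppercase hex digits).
Answer: 0xC9

Derivation:
After byte 1 (0xE5): reg=0xEA
After byte 2 (0x5A): reg=0x19
After byte 3 (0xAB): reg=0x17
After byte 4 (0x36): reg=0xE7
After byte 5 (0xA5): reg=0xC9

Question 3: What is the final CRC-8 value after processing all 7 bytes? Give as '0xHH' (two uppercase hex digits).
Answer: 0x92

Derivation:
After byte 1 (0xE5): reg=0xEA
After byte 2 (0x5A): reg=0x19
After byte 3 (0xAB): reg=0x17
After byte 4 (0x36): reg=0xE7
After byte 5 (0xA5): reg=0xC9
After byte 6 (0x1C): reg=0x25
After byte 7 (0xA0): reg=0x92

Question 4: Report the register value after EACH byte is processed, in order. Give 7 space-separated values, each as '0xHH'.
0xEA 0x19 0x17 0xE7 0xC9 0x25 0x92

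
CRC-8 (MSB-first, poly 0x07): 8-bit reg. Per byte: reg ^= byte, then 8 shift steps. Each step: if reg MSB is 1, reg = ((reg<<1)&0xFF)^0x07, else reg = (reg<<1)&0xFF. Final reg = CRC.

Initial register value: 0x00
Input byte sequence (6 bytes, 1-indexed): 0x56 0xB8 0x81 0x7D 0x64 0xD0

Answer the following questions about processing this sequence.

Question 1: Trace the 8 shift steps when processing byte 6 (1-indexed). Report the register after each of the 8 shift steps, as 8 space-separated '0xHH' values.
After byte 1 (0x56): reg=0xA5
After byte 2 (0xB8): reg=0x53
After byte 3 (0x81): reg=0x30
After byte 4 (0x7D): reg=0xE4
After byte 5 (0x64): reg=0x89
Register before byte 6: 0x89
After XOR with byte 0xD0: 0x59

Answer: 0xB2 0x63 0xC6 0x8B 0x11 0x22 0x44 0x88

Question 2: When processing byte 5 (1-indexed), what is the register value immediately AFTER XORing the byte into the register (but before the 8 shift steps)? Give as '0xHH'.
Register before byte 5: 0xE4
Byte 5: 0x64
0xE4 XOR 0x64 = 0x80

Answer: 0x80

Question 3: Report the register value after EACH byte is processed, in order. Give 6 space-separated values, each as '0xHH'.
0xA5 0x53 0x30 0xE4 0x89 0x88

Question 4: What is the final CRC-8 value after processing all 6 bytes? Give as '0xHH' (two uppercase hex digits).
Answer: 0x88

Derivation:
After byte 1 (0x56): reg=0xA5
After byte 2 (0xB8): reg=0x53
After byte 3 (0x81): reg=0x30
After byte 4 (0x7D): reg=0xE4
After byte 5 (0x64): reg=0x89
After byte 6 (0xD0): reg=0x88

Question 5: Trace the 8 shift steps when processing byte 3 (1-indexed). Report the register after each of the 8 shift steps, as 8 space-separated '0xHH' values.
After byte 1 (0x56): reg=0xA5
After byte 2 (0xB8): reg=0x53
Register before byte 3: 0x53
After XOR with byte 0x81: 0xD2

Answer: 0xA3 0x41 0x82 0x03 0x06 0x0C 0x18 0x30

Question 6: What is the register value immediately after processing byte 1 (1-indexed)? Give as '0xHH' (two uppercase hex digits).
After byte 1 (0x56): reg=0xA5

Answer: 0xA5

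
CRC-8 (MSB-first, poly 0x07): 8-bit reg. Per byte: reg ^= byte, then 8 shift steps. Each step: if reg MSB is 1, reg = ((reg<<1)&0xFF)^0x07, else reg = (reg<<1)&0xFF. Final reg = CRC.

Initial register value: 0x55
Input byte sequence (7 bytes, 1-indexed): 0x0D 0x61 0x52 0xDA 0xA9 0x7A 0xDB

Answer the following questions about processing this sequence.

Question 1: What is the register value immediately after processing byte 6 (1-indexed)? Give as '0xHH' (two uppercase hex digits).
After byte 1 (0x0D): reg=0x8F
After byte 2 (0x61): reg=0x84
After byte 3 (0x52): reg=0x2C
After byte 4 (0xDA): reg=0xCC
After byte 5 (0xA9): reg=0x3C
After byte 6 (0x7A): reg=0xD5

Answer: 0xD5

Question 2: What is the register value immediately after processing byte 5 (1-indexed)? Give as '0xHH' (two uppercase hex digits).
Answer: 0x3C

Derivation:
After byte 1 (0x0D): reg=0x8F
After byte 2 (0x61): reg=0x84
After byte 3 (0x52): reg=0x2C
After byte 4 (0xDA): reg=0xCC
After byte 5 (0xA9): reg=0x3C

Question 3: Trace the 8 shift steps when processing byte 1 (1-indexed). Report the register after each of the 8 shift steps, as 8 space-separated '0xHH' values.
Answer: 0xB0 0x67 0xCE 0x9B 0x31 0x62 0xC4 0x8F

Derivation:
Register before byte 1: 0x55
After XOR with byte 0x0D: 0x58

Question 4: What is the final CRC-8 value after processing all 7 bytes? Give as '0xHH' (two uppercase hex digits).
After byte 1 (0x0D): reg=0x8F
After byte 2 (0x61): reg=0x84
After byte 3 (0x52): reg=0x2C
After byte 4 (0xDA): reg=0xCC
After byte 5 (0xA9): reg=0x3C
After byte 6 (0x7A): reg=0xD5
After byte 7 (0xDB): reg=0x2A

Answer: 0x2A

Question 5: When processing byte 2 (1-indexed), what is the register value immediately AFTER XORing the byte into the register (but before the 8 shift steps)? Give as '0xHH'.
Register before byte 2: 0x8F
Byte 2: 0x61
0x8F XOR 0x61 = 0xEE

Answer: 0xEE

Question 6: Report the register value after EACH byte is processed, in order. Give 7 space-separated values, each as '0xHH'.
0x8F 0x84 0x2C 0xCC 0x3C 0xD5 0x2A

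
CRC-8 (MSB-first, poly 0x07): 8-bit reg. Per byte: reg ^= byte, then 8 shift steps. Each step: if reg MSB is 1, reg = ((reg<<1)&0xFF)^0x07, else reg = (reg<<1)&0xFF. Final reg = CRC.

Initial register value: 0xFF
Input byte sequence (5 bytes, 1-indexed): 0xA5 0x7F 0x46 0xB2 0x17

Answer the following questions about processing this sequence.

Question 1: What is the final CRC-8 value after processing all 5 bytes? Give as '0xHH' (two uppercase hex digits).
Answer: 0x3C

Derivation:
After byte 1 (0xA5): reg=0x81
After byte 2 (0x7F): reg=0xF4
After byte 3 (0x46): reg=0x17
After byte 4 (0xB2): reg=0x72
After byte 5 (0x17): reg=0x3C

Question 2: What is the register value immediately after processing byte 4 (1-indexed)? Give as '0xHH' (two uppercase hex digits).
Answer: 0x72

Derivation:
After byte 1 (0xA5): reg=0x81
After byte 2 (0x7F): reg=0xF4
After byte 3 (0x46): reg=0x17
After byte 4 (0xB2): reg=0x72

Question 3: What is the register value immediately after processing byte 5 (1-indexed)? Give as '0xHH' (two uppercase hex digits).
Answer: 0x3C

Derivation:
After byte 1 (0xA5): reg=0x81
After byte 2 (0x7F): reg=0xF4
After byte 3 (0x46): reg=0x17
After byte 4 (0xB2): reg=0x72
After byte 5 (0x17): reg=0x3C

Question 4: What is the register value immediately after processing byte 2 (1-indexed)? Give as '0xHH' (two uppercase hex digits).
After byte 1 (0xA5): reg=0x81
After byte 2 (0x7F): reg=0xF4

Answer: 0xF4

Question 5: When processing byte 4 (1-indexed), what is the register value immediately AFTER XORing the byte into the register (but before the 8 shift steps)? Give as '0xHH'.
Answer: 0xA5

Derivation:
Register before byte 4: 0x17
Byte 4: 0xB2
0x17 XOR 0xB2 = 0xA5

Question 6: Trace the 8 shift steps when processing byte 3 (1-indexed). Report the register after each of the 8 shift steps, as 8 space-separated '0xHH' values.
After byte 1 (0xA5): reg=0x81
After byte 2 (0x7F): reg=0xF4
Register before byte 3: 0xF4
After XOR with byte 0x46: 0xB2

Answer: 0x63 0xC6 0x8B 0x11 0x22 0x44 0x88 0x17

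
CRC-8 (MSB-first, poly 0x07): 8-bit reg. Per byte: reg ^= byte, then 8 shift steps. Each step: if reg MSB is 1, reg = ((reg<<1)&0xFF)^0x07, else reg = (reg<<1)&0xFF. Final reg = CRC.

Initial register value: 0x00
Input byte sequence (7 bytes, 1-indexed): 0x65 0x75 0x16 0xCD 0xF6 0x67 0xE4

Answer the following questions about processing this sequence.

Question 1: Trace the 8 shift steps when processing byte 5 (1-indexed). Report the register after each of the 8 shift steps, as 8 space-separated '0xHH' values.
Answer: 0x1C 0x38 0x70 0xE0 0xC7 0x89 0x15 0x2A

Derivation:
After byte 1 (0x65): reg=0x3C
After byte 2 (0x75): reg=0xF8
After byte 3 (0x16): reg=0x84
After byte 4 (0xCD): reg=0xF8
Register before byte 5: 0xF8
After XOR with byte 0xF6: 0x0E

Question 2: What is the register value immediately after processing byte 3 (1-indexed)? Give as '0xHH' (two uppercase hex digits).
Answer: 0x84

Derivation:
After byte 1 (0x65): reg=0x3C
After byte 2 (0x75): reg=0xF8
After byte 3 (0x16): reg=0x84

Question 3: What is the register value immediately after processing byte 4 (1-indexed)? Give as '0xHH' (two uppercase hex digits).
After byte 1 (0x65): reg=0x3C
After byte 2 (0x75): reg=0xF8
After byte 3 (0x16): reg=0x84
After byte 4 (0xCD): reg=0xF8

Answer: 0xF8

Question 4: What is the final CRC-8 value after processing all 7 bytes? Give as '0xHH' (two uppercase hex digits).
Answer: 0x00

Derivation:
After byte 1 (0x65): reg=0x3C
After byte 2 (0x75): reg=0xF8
After byte 3 (0x16): reg=0x84
After byte 4 (0xCD): reg=0xF8
After byte 5 (0xF6): reg=0x2A
After byte 6 (0x67): reg=0xE4
After byte 7 (0xE4): reg=0x00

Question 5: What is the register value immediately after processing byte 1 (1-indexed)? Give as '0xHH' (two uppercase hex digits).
After byte 1 (0x65): reg=0x3C

Answer: 0x3C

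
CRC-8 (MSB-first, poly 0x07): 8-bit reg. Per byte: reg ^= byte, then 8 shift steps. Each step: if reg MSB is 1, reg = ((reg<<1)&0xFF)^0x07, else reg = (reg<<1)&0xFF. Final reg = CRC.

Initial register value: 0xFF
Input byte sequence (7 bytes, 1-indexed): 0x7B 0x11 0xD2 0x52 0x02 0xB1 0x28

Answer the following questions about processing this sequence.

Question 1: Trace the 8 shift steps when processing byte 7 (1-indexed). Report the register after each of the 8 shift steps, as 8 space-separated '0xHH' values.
Answer: 0x2E 0x5C 0xB8 0x77 0xEE 0xDB 0xB1 0x65

Derivation:
After byte 1 (0x7B): reg=0x95
After byte 2 (0x11): reg=0x95
After byte 3 (0xD2): reg=0xD2
After byte 4 (0x52): reg=0x89
After byte 5 (0x02): reg=0xB8
After byte 6 (0xB1): reg=0x3F
Register before byte 7: 0x3F
After XOR with byte 0x28: 0x17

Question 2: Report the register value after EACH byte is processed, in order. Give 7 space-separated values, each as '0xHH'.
0x95 0x95 0xD2 0x89 0xB8 0x3F 0x65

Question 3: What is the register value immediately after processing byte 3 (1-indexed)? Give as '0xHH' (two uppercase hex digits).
After byte 1 (0x7B): reg=0x95
After byte 2 (0x11): reg=0x95
After byte 3 (0xD2): reg=0xD2

Answer: 0xD2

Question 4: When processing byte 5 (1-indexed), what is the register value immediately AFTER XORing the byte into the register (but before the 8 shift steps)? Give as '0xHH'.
Register before byte 5: 0x89
Byte 5: 0x02
0x89 XOR 0x02 = 0x8B

Answer: 0x8B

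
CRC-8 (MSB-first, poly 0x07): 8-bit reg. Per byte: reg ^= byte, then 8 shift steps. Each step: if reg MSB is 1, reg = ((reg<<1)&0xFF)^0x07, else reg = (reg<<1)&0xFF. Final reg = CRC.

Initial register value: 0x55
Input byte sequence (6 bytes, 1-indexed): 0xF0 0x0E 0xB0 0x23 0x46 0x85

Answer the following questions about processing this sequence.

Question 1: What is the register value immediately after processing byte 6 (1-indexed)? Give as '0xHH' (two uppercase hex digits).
Answer: 0xD9

Derivation:
After byte 1 (0xF0): reg=0x72
After byte 2 (0x0E): reg=0x73
After byte 3 (0xB0): reg=0x47
After byte 4 (0x23): reg=0x3B
After byte 5 (0x46): reg=0x74
After byte 6 (0x85): reg=0xD9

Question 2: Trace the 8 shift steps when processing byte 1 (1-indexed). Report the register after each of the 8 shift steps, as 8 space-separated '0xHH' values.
Answer: 0x4D 0x9A 0x33 0x66 0xCC 0x9F 0x39 0x72

Derivation:
Register before byte 1: 0x55
After XOR with byte 0xF0: 0xA5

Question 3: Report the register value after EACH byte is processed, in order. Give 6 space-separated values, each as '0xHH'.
0x72 0x73 0x47 0x3B 0x74 0xD9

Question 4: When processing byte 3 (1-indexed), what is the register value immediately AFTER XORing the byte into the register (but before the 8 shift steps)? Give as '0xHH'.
Register before byte 3: 0x73
Byte 3: 0xB0
0x73 XOR 0xB0 = 0xC3

Answer: 0xC3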